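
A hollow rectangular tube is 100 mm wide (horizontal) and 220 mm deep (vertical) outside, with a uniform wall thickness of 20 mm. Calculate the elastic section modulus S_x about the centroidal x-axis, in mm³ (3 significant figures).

Treat the section as a set of non-overlapping primitives; coordinates are from the bounding-box lower-left.
Outer rectangle: 100 × 220, A = 22 000 mm², y = 110 mm, Ī = 88 733 333 mm⁴.
Inner void (subtracted): 60 × 180, A = 10 800 mm², y = 110 mm, Ī = 29 160 000 mm⁴.
By symmetry the centroid is at mid-height, ȳ = 110 mm.
All pieces are centred on the centroidal x-axis, so I = ΣĪ (holes subtracted) = 59 573 333 mm⁴.
Extreme fibre distance c = 110 mm; S = I/c = 541 576 mm³.

S_x ≈ 5.42 × 10⁵ mm³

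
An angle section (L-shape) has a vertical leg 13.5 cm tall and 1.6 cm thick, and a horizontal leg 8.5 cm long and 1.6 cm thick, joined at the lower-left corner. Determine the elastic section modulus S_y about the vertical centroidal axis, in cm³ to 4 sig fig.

S_y ≈ 28.80 cm³

Decompose the section into non-overlapping parts with the origin at the bottom-left of its bounding rectangle.
Vertical leg: 1.6 × 13.5, A = 21.6 cm², x = 0.8 cm, Ī = 4.608 cm⁴.
Horizontal leg (remainder): 6.9 × 1.6, A = 11.04 cm², x = 5.05 cm, Ī = 43.8012 cm⁴.
Centroid: x̄ = ΣA·x / ΣA = 2.2375 cm.
Transfer each piece to the vertical centroidal axis using Ī + A·d² with d = x − 2.2375:
  vertical leg: d = -1.4375 cm → contributes +49.2424 cm⁴
  horizontal leg (remainder): d = 2.8125 cm → contributes +131.129 cm⁴
Total I = 180.372 cm⁴.
Extreme fibre distance c = 6.2625 cm; S = I/c = 28.8019 cm³.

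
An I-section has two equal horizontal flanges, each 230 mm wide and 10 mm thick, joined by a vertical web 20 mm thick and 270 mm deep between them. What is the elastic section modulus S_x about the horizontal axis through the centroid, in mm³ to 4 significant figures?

Break the section into simple shapes (no overlaps), measuring from the bottom-left corner of the bounding box.
Bottom flange: 230 × 10, A = 2 300 mm², y = 5 mm, Ī = 19166.7 mm⁴.
Web: 20 × 270, A = 5 400 mm², y = 145 mm, Ī = 32 805 000 mm⁴.
Top flange: 230 × 10, A = 2 300 mm², y = 285 mm, Ī = 19166.7 mm⁴.
By symmetry the centroid is at mid-height, ȳ = 145 mm.
Transfer each piece to the horizontal axis through the centroid using Ī + A·d² with d = y − 145:
  bottom flange: d = -140 mm → contributes +45 099 167 mm⁴
  web: d = 0 mm → contributes +32 805 000 mm⁴
  top flange: d = 140 mm → contributes +45 099 167 mm⁴
Total I = 123 003 333 mm⁴.
Extreme fibre distance c = 145 mm; S = I/c = 848 299 mm³.

S_x ≈ 8.483 × 10⁵ mm³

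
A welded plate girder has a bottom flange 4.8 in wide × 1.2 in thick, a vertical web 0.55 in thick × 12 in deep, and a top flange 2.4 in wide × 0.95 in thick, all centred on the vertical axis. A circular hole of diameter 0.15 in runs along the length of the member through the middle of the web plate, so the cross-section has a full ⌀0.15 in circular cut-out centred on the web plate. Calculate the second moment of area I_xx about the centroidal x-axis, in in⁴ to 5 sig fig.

Decompose the section into non-overlapping parts with the origin at the bottom-left of its bounding rectangle.
Bottom plate: 4.8 × 1.2, A = 5.76 in², y = 0.6 in, Ī = 0.6912 in⁴.
Web plate: 0.55 × 12, A = 6.6 in², y = 7.2 in, Ī = 79.2 in⁴.
Top plate: 2.4 × 0.95, A = 2.28 in², y = 13.675 in, Ī = 0.171475 in⁴.
Hole (subtracted): ⌀0.15, A = 0.01767146 in², y = 7.2 in, Ī = 0.00002485049 in⁴.
Centroid: ȳ = ΣA·y / ΣA = 5.609761 in.
Transfer each piece to the centroidal x-axis using Ī + A·d² with d = y − 5.609761:
  bottom plate: d = -5.009761 in → contributes +145.254 in⁴
  web plate: d = 1.590239 in → contributes +95.89048 in⁴
  top plate: d = 8.065239 in → contributes +148.4811 in⁴
  hole: d = 1.590239 in → contributes −0.04471351 in⁴
Total I = 389.5808 in⁴.

I_xx ≈ 389.58 in⁴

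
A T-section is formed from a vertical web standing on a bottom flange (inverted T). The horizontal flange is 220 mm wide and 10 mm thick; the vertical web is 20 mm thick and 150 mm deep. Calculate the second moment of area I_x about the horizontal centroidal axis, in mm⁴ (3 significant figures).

I_x ≈ 1.38 × 10⁷ mm⁴

Split into non-overlapping primitives; take the origin at the lower-left of the bounding box.
Flange: 220 × 10, A = 2 200 mm², y = 5 mm, Ī = 18 333 mm⁴.
Web: 20 × 150, A = 3 000 mm², y = 85 mm, Ī = 5 625 000 mm⁴.
Centroid: ȳ = ΣA·y / ΣA = 51.154 mm.
Transfer each piece to the horizontal centroidal axis using Ī + A·d² with d = y − 51.154:
  flange: d = -46.154 mm → contributes +4 704 724 mm⁴
  web: d = 33.846 mm → contributes +9 061 686 mm⁴
Total I = 13 766 410 mm⁴.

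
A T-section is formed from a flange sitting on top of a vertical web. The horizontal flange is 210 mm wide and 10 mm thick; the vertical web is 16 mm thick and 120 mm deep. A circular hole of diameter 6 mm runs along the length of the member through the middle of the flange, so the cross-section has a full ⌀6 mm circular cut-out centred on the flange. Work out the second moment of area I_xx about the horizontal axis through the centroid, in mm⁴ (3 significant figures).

Decompose the section into non-overlapping parts with the origin at the bottom-left of its bounding rectangle.
Flange: 210 × 10, A = 2 100 mm², y = 125 mm, Ī = 17 500 mm⁴.
Web: 16 × 120, A = 1 920 mm², y = 60 mm, Ī = 2 304 000 mm⁴.
Hole (subtracted): ⌀6, A = 28.274 mm², y = 125 mm, Ī = 63.617 mm⁴.
Centroid: ȳ = ΣA·y / ΣA = 93.735 mm.
Transfer each piece to the horizontal axis through the centroid using Ī + A·d² with d = y − 93.735:
  flange: d = 31.265 mm → contributes +2 070 208 mm⁴
  web: d = -33.735 mm → contributes +4 489 099 mm⁴
  hole: d = 31.265 mm → contributes −27 701 mm⁴
Total I = 6 531 605 mm⁴.

I_xx ≈ 6.53 × 10⁶ mm⁴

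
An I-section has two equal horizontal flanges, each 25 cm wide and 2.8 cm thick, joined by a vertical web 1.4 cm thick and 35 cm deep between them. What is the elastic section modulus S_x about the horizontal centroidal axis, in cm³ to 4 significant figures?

Split into non-overlapping primitives; take the origin at the lower-left of the bounding box.
Bottom flange: 25 × 2.8, A = 70 cm², y = 1.4 cm, Ī = 45.7333 cm⁴.
Web: 1.4 × 35, A = 49 cm², y = 20.3 cm, Ī = 5002.08 cm⁴.
Top flange: 25 × 2.8, A = 70 cm², y = 39.2 cm, Ī = 45.7333 cm⁴.
By symmetry the centroid is at mid-height, ȳ = 20.3 cm.
Transfer each piece to the horizontal centroidal axis using Ī + A·d² with d = y − 20.3:
  bottom flange: d = -18.9 cm → contributes +25050.4 cm⁴
  web: d = 0 cm → contributes +5002.08 cm⁴
  top flange: d = 18.9 cm → contributes +25050.4 cm⁴
Total I = 55 103 cm⁴.
Extreme fibre distance c = 20.3 cm; S = I/c = 2714.43 cm³.

S_x ≈ 2714 cm³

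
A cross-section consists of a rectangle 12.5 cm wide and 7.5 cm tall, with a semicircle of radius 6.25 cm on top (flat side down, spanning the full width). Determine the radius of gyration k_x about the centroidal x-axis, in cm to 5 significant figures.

Treat the section as a set of non-overlapping primitives; coordinates are from the bounding-box lower-left.
Rectangular body: 12.5 × 7.5, A = 93.75 cm², y = 3.75 cm, Ī = 439.4531 cm⁴.
Semicircular cap: semicircle r = 6.25, A = 61.35923 cm², y = 10.15258 cm, Ī = 167.4758 cm⁴.
Centroid: ȳ = ΣA·y / ΣA = 6.28278 cm.
Transfer each piece to the centroidal x-axis using Ī + A·d² with d = y − 6.28278:
  rectangular body: d = -2.53278 cm → contributes +1040.857 cm⁴
  semicircular cap: d = 3.869803 cm → contributes +1086.353 cm⁴
Total I = 2127.21 cm⁴.
Radius of gyration: k = √(I/A) = √(2127.21 / 155.1092) = 3.703278 cm.

k_x ≈ 3.7033 cm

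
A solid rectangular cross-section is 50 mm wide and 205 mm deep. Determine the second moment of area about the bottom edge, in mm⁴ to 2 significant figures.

The section: 50 × 205, A = 10 250 mm², y = 102.5 mm, Ī = 35 896 354 mm⁴.
Transfer it to the base of the section using Ī + A·d² with d = y − 0:
  the section: d = 102.5 mm → contributes +143 585 417 mm⁴
Total I = 143 585 417 mm⁴.

I_base ≈ 1.4 × 10⁸ mm⁴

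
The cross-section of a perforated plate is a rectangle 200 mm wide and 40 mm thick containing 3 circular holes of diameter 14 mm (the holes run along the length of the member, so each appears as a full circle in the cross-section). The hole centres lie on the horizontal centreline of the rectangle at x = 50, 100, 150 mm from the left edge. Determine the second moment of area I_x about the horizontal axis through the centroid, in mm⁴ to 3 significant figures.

Break the section into simple shapes (no overlaps), measuring from the bottom-left corner of the bounding box.
Plate: 200 × 40, A = 8 000 mm², y = 20 mm, Ī = 1 066 667 mm⁴.
Hole 1 (subtracted): ⌀14, A = 153.94 mm², y = 20 mm, Ī = 1885.7 mm⁴.
Hole 2 (subtracted): ⌀14, A = 153.94 mm², y = 20 mm, Ī = 1885.7 mm⁴.
Hole 3 (subtracted): ⌀14, A = 153.94 mm², y = 20 mm, Ī = 1885.7 mm⁴.
By symmetry the centroid is at mid-height, ȳ = 20 mm.
All pieces are centred on the horizontal axis through the centroid, so I = ΣĪ (holes subtracted) = 1 061 009 mm⁴.

I_x ≈ 1.06 × 10⁶ mm⁴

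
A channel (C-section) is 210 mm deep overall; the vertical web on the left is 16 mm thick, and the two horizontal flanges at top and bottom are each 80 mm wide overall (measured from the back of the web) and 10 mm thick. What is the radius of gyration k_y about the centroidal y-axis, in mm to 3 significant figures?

k_y ≈ 20.7 mm

Break the section into simple shapes (no overlaps), measuring from the bottom-left corner of the bounding box.
Web: 16 × 210, A = 3 360 mm², x = 8 mm, Ī = 71 680 mm⁴.
Top flange (beyond web): 64 × 10, A = 640 mm², x = 48 mm, Ī = 218 453 mm⁴.
Bottom flange (beyond web): 64 × 10, A = 640 mm², x = 48 mm, Ī = 218 453 mm⁴.
Centroid: x̄ = ΣA·x / ΣA = 19.034 mm.
Transfer each piece to the centroidal y-axis using Ī + A·d² with d = x − 19.034:
  web: d = -11.034 mm → contributes +480 793 mm⁴
  top flange (beyond web): d = 28.966 mm → contributes +755 414 mm⁴
  bottom flange (beyond web): d = 28.966 mm → contributes +755 414 mm⁴
Total I = 1 991 621 mm⁴.
Radius of gyration: k = √(I/A) = √(1 991 621 / 4 640) = 20.718 mm.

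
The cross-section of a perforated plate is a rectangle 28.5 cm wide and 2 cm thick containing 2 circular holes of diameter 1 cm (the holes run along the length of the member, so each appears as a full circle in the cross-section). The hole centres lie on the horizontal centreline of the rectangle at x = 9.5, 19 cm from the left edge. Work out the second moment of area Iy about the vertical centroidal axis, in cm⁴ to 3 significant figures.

Iy ≈ 3820 cm⁴

Break the section into simple shapes (no overlaps), measuring from the bottom-left corner of the bounding box.
Plate: 28.5 × 2, A = 57 cm², x = 14.25 cm, Ī = 3858.2 cm⁴.
Hole 1 (subtracted): ⌀1, A = 0.7854 cm², x = 9.5 cm, Ī = 0.049087 cm⁴.
Hole 2 (subtracted): ⌀1, A = 0.7854 cm², x = 19 cm, Ī = 0.049087 cm⁴.
By symmetry the centroid is at mid-width, x̄ = 14.25 cm.
Transfer each piece to the vertical centroidal axis using Ī + A·d² with d = x − 14.25:
  plate: d = 0 cm → contributes +3858.2 cm⁴
  hole 1: d = -4.75 cm → contributes −17.77 cm⁴
  hole 2: d = 4.75 cm → contributes −17.77 cm⁴
Total I = 3822.6 cm⁴.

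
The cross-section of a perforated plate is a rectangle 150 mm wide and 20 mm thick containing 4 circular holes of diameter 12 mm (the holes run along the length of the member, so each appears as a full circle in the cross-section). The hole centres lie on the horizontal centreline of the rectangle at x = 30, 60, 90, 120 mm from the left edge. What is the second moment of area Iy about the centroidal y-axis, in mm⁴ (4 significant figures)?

Break the section into simple shapes (no overlaps), measuring from the bottom-left corner of the bounding box.
Plate: 150 × 20, A = 3 000 mm², x = 75 mm, Ī = 5 625 000 mm⁴.
Hole 1 (subtracted): ⌀12, A = 113.097 mm², x = 30 mm, Ī = 1017.88 mm⁴.
Hole 2 (subtracted): ⌀12, A = 113.097 mm², x = 60 mm, Ī = 1017.88 mm⁴.
Hole 3 (subtracted): ⌀12, A = 113.097 mm², x = 90 mm, Ī = 1017.88 mm⁴.
Hole 4 (subtracted): ⌀12, A = 113.097 mm², x = 120 mm, Ī = 1017.88 mm⁴.
By symmetry the centroid is at mid-width, x̄ = 75 mm.
Transfer each piece to the centroidal y-axis using Ī + A·d² with d = x − 75:
  plate: d = 0 mm → contributes +5 625 000 mm⁴
  hole 1: d = -45 mm → contributes −230 040 mm⁴
  hole 2: d = -15 mm → contributes −26464.8 mm⁴
  hole 3: d = 15 mm → contributes −26464.8 mm⁴
  hole 4: d = 45 mm → contributes −230 040 mm⁴
Total I = 5 111 990 mm⁴.

Iy ≈ 5.112 × 10⁶ mm⁴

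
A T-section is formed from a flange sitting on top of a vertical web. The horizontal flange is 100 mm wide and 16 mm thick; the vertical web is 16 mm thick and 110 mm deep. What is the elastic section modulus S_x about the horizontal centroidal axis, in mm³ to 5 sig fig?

S_x ≈ 6.0414 × 10⁴ mm³

Split into non-overlapping primitives; take the origin at the lower-left of the bounding box.
Flange: 100 × 16, A = 1 600 mm², y = 118 mm, Ī = 34133.33 mm⁴.
Web: 16 × 110, A = 1 760 mm², y = 55 mm, Ī = 1 774 667 mm⁴.
Centroid: ȳ = ΣA·y / ΣA = 85 mm.
Transfer each piece to the horizontal centroidal axis using Ī + A·d² with d = y − 85:
  flange: d = 33 mm → contributes +1 776 533 mm⁴
  web: d = -30 mm → contributes +3 358 667 mm⁴
Total I = 5 135 200 mm⁴.
Extreme fibre distance c = 85 mm; S = I/c = 60414.12 mm³.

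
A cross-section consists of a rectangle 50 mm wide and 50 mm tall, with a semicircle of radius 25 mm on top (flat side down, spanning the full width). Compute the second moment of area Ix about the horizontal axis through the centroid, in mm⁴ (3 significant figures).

Ix ≈ 1.46 × 10⁶ mm⁴

Split into non-overlapping primitives; take the origin at the lower-left of the bounding box.
Rectangular body: 50 × 50, A = 2 500 mm², y = 25 mm, Ī = 520 833 mm⁴.
Semicircular cap: semicircle r = 25, A = 981.75 mm², y = 60.61 mm, Ī = 42 874 mm⁴.
Centroid: ȳ = ΣA·y / ΣA = 35.041 mm.
Transfer each piece to the horizontal axis through the centroid using Ī + A·d² with d = y − 35.041:
  rectangular body: d = -10.041 mm → contributes +772 889 mm⁴
  semicircular cap: d = 25.569 mm → contributes +684 729 mm⁴
Total I = 1 457 619 mm⁴.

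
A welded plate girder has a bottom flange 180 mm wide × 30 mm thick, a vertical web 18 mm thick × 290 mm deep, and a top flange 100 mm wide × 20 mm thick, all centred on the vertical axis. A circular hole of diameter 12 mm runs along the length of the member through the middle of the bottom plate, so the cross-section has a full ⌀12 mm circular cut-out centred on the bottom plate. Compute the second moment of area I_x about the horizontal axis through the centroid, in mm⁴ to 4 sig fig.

Split into non-overlapping primitives; take the origin at the lower-left of the bounding box.
Bottom plate: 180 × 30, A = 5 400 mm², y = 15 mm, Ī = 405 000 mm⁴.
Web plate: 18 × 290, A = 5 220 mm², y = 175 mm, Ī = 36 583 500 mm⁴.
Top plate: 100 × 20, A = 2 000 mm², y = 330 mm, Ī = 66666.7 mm⁴.
Hole (subtracted): ⌀12, A = 113.097 mm², y = 15 mm, Ī = 1017.88 mm⁴.
Centroid: ȳ = ΣA·y / ΣA = 132.151 mm.
Transfer each piece to the horizontal axis through the centroid using Ī + A·d² with d = y − 132.151:
  bottom plate: d = -117.151 mm → contributes +74 516 916 mm⁴
  web plate: d = 42.8487 mm → contributes +46 167 475 mm⁴
  top plate: d = 197.849 mm → contributes +78 354 877 mm⁴
  hole: d = -117.151 mm → contributes −1 553 214 mm⁴
Total I = 197 486 053 mm⁴.

I_x ≈ 1.975 × 10⁸ mm⁴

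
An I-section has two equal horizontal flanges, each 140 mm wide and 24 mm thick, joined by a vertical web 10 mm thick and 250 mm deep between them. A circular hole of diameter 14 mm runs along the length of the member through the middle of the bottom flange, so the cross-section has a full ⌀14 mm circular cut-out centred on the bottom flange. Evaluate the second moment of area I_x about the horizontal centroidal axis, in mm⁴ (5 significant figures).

I_x ≈ 1.3653 × 10⁸ mm⁴

Split into non-overlapping primitives; take the origin at the lower-left of the bounding box.
Bottom flange: 140 × 24, A = 3 360 mm², y = 12 mm, Ī = 161 280 mm⁴.
Web: 10 × 250, A = 2 500 mm², y = 149 mm, Ī = 13 020 833 mm⁴.
Top flange: 140 × 24, A = 3 360 mm², y = 286 mm, Ī = 161 280 mm⁴.
Hole (subtracted): ⌀14, A = 153.938 mm², y = 12 mm, Ī = 1885.741 mm⁴.
Centroid: ȳ = ΣA·y / ΣA = 151.3262 mm.
Transfer each piece to the horizontal centroidal axis using Ī + A·d² with d = y − 151.3262:
  bottom flange: d = -139.3262 mm → contributes +65 384 898 mm⁴
  web: d = -2.326204 mm → contributes +13 034 361 mm⁴
  top flange: d = 134.6738 mm → contributes +61 101 705 mm⁴
  hole: d = -139.3262 mm → contributes −2 990 099 mm⁴
Total I = 136 530 866 mm⁴.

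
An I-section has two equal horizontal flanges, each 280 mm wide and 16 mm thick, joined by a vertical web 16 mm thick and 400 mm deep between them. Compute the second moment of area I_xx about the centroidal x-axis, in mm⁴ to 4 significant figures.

I_xx ≈ 4.732 × 10⁸ mm⁴

Decompose the section into non-overlapping parts with the origin at the bottom-left of its bounding rectangle.
Bottom flange: 280 × 16, A = 4 480 mm², y = 8 mm, Ī = 95573.3 mm⁴.
Web: 16 × 400, A = 6 400 mm², y = 216 mm, Ī = 85 333 333 mm⁴.
Top flange: 280 × 16, A = 4 480 mm², y = 424 mm, Ī = 95573.3 mm⁴.
By symmetry the centroid is at mid-height, ȳ = 216 mm.
Transfer each piece to the centroidal x-axis using Ī + A·d² with d = y − 216:
  bottom flange: d = -208 mm → contributes +193 918 293 mm⁴
  web: d = 0 mm → contributes +85 333 333 mm⁴
  top flange: d = 208 mm → contributes +193 918 293 mm⁴
Total I = 473 169 920 mm⁴.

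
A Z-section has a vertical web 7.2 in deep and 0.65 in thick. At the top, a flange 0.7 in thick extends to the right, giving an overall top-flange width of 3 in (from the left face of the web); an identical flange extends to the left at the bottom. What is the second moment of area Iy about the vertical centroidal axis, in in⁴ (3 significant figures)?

Iy ≈ 9.08 in⁴

Treat the section as a set of non-overlapping primitives; coordinates are from the bounding-box lower-left.
Web: 0.65 × 7.2, A = 4.68 in², x = 2.675 in, Ī = 0.16478 in⁴.
Top flange (beyond web): 2.35 × 0.7, A = 1.645 in², x = 4.175 in, Ī = 0.75704 in⁴.
Bottom flange (beyond web): 2.35 × 0.7, A = 1.645 in², x = 1.175 in, Ī = 0.75704 in⁴.
Centroid: x̄ = ΣA·x / ΣA = 2.675 in.
Transfer each piece to the vertical centroidal axis using Ī + A·d² with d = x − 2.675:
  web: d = 0 in → contributes +0.16478 in⁴
  top flange (beyond web): d = 1.5 in → contributes +4.4583 in⁴
  bottom flange (beyond web): d = -1.5 in → contributes +4.4583 in⁴
Total I = 9.0814 in⁴.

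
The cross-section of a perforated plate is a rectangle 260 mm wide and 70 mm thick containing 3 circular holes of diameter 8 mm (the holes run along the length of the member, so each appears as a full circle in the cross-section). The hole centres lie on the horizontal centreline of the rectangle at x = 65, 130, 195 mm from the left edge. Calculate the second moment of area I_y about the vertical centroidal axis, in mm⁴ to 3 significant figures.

I_y ≈ 1.02 × 10⁸ mm⁴

Decompose the section into non-overlapping parts with the origin at the bottom-left of its bounding rectangle.
Plate: 260 × 70, A = 18 200 mm², x = 130 mm, Ī = 102 526 667 mm⁴.
Hole 1 (subtracted): ⌀8, A = 50.265 mm², x = 65 mm, Ī = 201.06 mm⁴.
Hole 2 (subtracted): ⌀8, A = 50.265 mm², x = 130 mm, Ī = 201.06 mm⁴.
Hole 3 (subtracted): ⌀8, A = 50.265 mm², x = 195 mm, Ī = 201.06 mm⁴.
By symmetry the centroid is at mid-width, x̄ = 130 mm.
Transfer each piece to the vertical centroidal axis using Ī + A·d² with d = x − 130:
  plate: d = 0 mm → contributes +102 526 667 mm⁴
  hole 1: d = -65 mm → contributes −212 573 mm⁴
  hole 2: d = 0 mm → contributes −201.06 mm⁴
  hole 3: d = 65 mm → contributes −212 573 mm⁴
Total I = 102 101 320 mm⁴.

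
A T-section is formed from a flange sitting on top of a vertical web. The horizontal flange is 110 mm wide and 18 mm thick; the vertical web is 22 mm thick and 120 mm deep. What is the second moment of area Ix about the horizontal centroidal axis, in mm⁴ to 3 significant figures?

Decompose the section into non-overlapping parts with the origin at the bottom-left of its bounding rectangle.
Flange: 110 × 18, A = 1 980 mm², y = 129 mm, Ī = 53 460 mm⁴.
Web: 22 × 120, A = 2 640 mm², y = 60 mm, Ī = 3 168 000 mm⁴.
Centroid: ȳ = ΣA·y / ΣA = 89.571 mm.
Transfer each piece to the horizontal centroidal axis using Ī + A·d² with d = y − 89.571:
  flange: d = 39.429 mm → contributes +3 131 592 mm⁴
  web: d = -29.571 mm → contributes +5 476 599 mm⁴
Total I = 8 608 191 mm⁴.

Ix ≈ 8.61 × 10⁶ mm⁴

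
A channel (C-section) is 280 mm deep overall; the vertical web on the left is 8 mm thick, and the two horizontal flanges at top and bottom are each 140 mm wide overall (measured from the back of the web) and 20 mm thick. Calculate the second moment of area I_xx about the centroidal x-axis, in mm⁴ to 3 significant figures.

I_xx ≈ 1.04 × 10⁸ mm⁴

Treat the section as a set of non-overlapping primitives; coordinates are from the bounding-box lower-left.
Web: 8 × 280, A = 2 240 mm², y = 140 mm, Ī = 14 634 667 mm⁴.
Top flange (beyond web): 132 × 20, A = 2 640 mm², y = 270 mm, Ī = 88 000 mm⁴.
Bottom flange (beyond web): 132 × 20, A = 2 640 mm², y = 10 mm, Ī = 88 000 mm⁴.
By symmetry the centroid is at mid-height, ȳ = 140 mm.
Transfer each piece to the centroidal x-axis using Ī + A·d² with d = y − 140:
  web: d = 0 mm → contributes +14 634 667 mm⁴
  top flange (beyond web): d = 130 mm → contributes +44 704 000 mm⁴
  bottom flange (beyond web): d = -130 mm → contributes +44 704 000 mm⁴
Total I = 104 042 667 mm⁴.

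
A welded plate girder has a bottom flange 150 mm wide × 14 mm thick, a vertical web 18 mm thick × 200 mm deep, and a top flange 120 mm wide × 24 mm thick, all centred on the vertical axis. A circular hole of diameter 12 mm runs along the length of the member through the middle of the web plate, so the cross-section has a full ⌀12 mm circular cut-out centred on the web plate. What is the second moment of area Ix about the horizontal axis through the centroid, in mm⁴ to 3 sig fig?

Treat the section as a set of non-overlapping primitives; coordinates are from the bounding-box lower-left.
Bottom plate: 150 × 14, A = 2 100 mm², y = 7 mm, Ī = 34 300 mm⁴.
Web plate: 18 × 200, A = 3 600 mm², y = 114 mm, Ī = 12 000 000 mm⁴.
Top plate: 120 × 24, A = 2 880 mm², y = 226 mm, Ī = 138 240 mm⁴.
Hole (subtracted): ⌀12, A = 113.1 mm², y = 114 mm, Ī = 1017.9 mm⁴.
Centroid: ȳ = ΣA·y / ΣA = 125.56 mm.
Transfer each piece to the horizontal axis through the centroid using Ī + A·d² with d = y − 125.56:
  bottom plate: d = -118.56 mm → contributes +29 551 872 mm⁴
  web plate: d = -11.558 mm → contributes +12 480 910 mm⁴
  top plate: d = 100.44 mm → contributes +29 193 426 mm⁴
  hole: d = -11.558 mm → contributes −16 126 mm⁴
Total I = 71 210 082 mm⁴.

Ix ≈ 7.12 × 10⁷ mm⁴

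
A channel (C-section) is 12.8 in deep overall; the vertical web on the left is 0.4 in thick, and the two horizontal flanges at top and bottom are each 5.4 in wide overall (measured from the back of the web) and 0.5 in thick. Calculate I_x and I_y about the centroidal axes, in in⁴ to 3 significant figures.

Split into non-overlapping primitives; take the origin at the lower-left of the bounding box.
Web: 0.4 × 12.8, A = 5.12 in², y = 6.4 in, Ī = 69.905 in⁴.
Top flange (beyond web): 5 × 0.5, A = 2.5 in², y = 12.55 in, Ī = 0.052083 in⁴.
Bottom flange (beyond web): 5 × 0.5, A = 2.5 in², y = 0.25 in, Ī = 0.052083 in⁴.
By symmetry the centroid is at mid-height, ȳ = 6.4 in.
Transfer each piece to the centroidal x-axis using Ī + A·d² with d = y − 6.4:
  web: d = 0 in → contributes +69.905 in⁴
  top flange (beyond web): d = 6.15 in → contributes +94.608 in⁴
  bottom flange (beyond web): d = -6.15 in → contributes +94.608 in⁴
Total I = 259.12 in⁴.
For the y-axis: x̄ = 1.534 in.
Repeating about the centroidal y-axis gives I_y = 28.926 in⁴.

I_x ≈ 259 in⁴, I_y ≈ 28.9 in⁴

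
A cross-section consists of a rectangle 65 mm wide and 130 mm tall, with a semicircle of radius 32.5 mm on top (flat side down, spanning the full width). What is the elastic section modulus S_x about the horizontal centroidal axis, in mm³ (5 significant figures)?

S_x ≈ 2.4398 × 10⁵ mm³

Decompose the section into non-overlapping parts with the origin at the bottom-left of its bounding rectangle.
Rectangular body: 65 × 130, A = 8 450 mm², y = 65 mm, Ī = 11 900 417 mm⁴.
Semicircular cap: semicircle r = 32.5, A = 1659.154 mm², y = 143.7934 mm, Ī = 122451.9 mm⁴.
Centroid: ȳ = ΣA·y / ΣA = 77.93188 mm.
Transfer each piece to the horizontal centroidal axis using Ī + A·d² with d = y − 77.93188:
  rectangular body: d = -12.93188 mm → contributes +13 313 541 mm⁴
  semicircular cap: d = 65.86154 mm → contributes +7 319 434 mm⁴
Total I = 20 632 975 mm⁴.
Extreme fibre distance c = 84.56812 mm; S = I/c = 243980.5 mm³.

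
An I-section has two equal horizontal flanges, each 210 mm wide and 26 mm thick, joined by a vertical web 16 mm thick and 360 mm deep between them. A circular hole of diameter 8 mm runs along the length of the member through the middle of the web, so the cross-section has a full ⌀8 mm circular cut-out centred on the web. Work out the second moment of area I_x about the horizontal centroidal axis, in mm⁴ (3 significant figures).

I_x ≈ 4.70 × 10⁸ mm⁴

Break the section into simple shapes (no overlaps), measuring from the bottom-left corner of the bounding box.
Bottom flange: 210 × 26, A = 5 460 mm², y = 13 mm, Ī = 307 580 mm⁴.
Web: 16 × 360, A = 5 760 mm², y = 206 mm, Ī = 62 208 000 mm⁴.
Top flange: 210 × 26, A = 5 460 mm², y = 399 mm, Ī = 307 580 mm⁴.
Hole (subtracted): ⌀8, A = 50.265 mm², y = 206 mm, Ī = 201.06 mm⁴.
By symmetry the centroid is at mid-height, ȳ = 206 mm.
Transfer each piece to the horizontal centroidal axis using Ī + A·d² with d = y − 206:
  bottom flange: d = -193 mm → contributes +203 687 120 mm⁴
  web: d = 0 mm → contributes +62 208 000 mm⁴
  top flange: d = 193 mm → contributes +203 687 120 mm⁴
  hole: d = 0 mm → contributes −201.06 mm⁴
Total I = 469 582 039 mm⁴.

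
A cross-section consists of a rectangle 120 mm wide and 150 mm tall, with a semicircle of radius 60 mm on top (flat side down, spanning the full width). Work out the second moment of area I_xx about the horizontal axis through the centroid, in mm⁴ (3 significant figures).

I_xx ≈ 7.86 × 10⁷ mm⁴

Split into non-overlapping primitives; take the origin at the lower-left of the bounding box.
Rectangular body: 120 × 150, A = 18 000 mm², y = 75 mm, Ī = 33 750 000 mm⁴.
Semicircular cap: semicircle r = 60, A = 5654.9 mm², y = 175.46 mm, Ī = 1 422 450 mm⁴.
Centroid: ȳ = ΣA·y / ΣA = 99.017 mm.
Transfer each piece to the horizontal axis through the centroid using Ī + A·d² with d = y − 99.017:
  rectangular body: d = -24.017 mm → contributes +44 132 550 mm⁴
  semicircular cap: d = 76.448 mm → contributes +34 471 132 mm⁴
Total I = 78 603 682 mm⁴.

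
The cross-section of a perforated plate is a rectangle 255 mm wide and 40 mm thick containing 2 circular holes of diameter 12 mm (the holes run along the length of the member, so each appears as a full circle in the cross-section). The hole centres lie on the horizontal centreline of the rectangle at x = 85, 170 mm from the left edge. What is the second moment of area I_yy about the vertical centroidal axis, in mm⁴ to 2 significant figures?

I_yy ≈ 5.5 × 10⁷ mm⁴

Split into non-overlapping primitives; take the origin at the lower-left of the bounding box.
Plate: 255 × 40, A = 10 200 mm², x = 127.5 mm, Ī = 55 271 250 mm⁴.
Hole 1 (subtracted): ⌀12, A = 113.1 mm², x = 85 mm, Ī = 1 018 mm⁴.
Hole 2 (subtracted): ⌀12, A = 113.1 mm², x = 170 mm, Ī = 1 018 mm⁴.
By symmetry the centroid is at mid-width, x̄ = 127.5 mm.
Transfer each piece to the vertical centroidal axis using Ī + A·d² with d = x − 127.5:
  plate: d = 0 mm → contributes +55 271 250 mm⁴
  hole 1: d = -42.5 mm → contributes −205 300 mm⁴
  hole 2: d = 42.5 mm → contributes −205 300 mm⁴
Total I = 54 860 650 mm⁴.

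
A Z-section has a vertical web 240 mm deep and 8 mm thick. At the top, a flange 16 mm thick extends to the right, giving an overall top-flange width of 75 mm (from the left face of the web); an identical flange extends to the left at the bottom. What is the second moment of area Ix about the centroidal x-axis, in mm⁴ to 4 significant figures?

Ix ≈ 3.616 × 10⁷ mm⁴

Decompose the section into non-overlapping parts with the origin at the bottom-left of its bounding rectangle.
Web: 8 × 240, A = 1 920 mm², y = 120 mm, Ī = 9 216 000 mm⁴.
Top flange (beyond web): 67 × 16, A = 1 072 mm², y = 232 mm, Ī = 22869.3 mm⁴.
Bottom flange (beyond web): 67 × 16, A = 1 072 mm², y = 8 mm, Ī = 22869.3 mm⁴.
Centroid: ȳ = ΣA·y / ΣA = 120 mm.
Transfer each piece to the centroidal x-axis using Ī + A·d² with d = y − 120:
  web: d = 0 mm → contributes +9 216 000 mm⁴
  top flange (beyond web): d = 112 mm → contributes +13 470 037 mm⁴
  bottom flange (beyond web): d = -112 mm → contributes +13 470 037 mm⁴
Total I = 36 156 075 mm⁴.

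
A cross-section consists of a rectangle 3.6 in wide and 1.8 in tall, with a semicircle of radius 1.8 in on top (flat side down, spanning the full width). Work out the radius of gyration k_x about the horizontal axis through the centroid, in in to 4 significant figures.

k_x ≈ 0.9659 in

Break the section into simple shapes (no overlaps), measuring from the bottom-left corner of the bounding box.
Rectangular body: 3.6 × 1.8, A = 6.48 in², y = 0.9 in, Ī = 1.7496 in⁴.
Semicircular cap: semicircle r = 1.8, A = 5.08938 in², y = 2.56394 in, Ī = 1.15218 in⁴.
Centroid: ȳ = ΣA·y / ΣA = 1.63197 in.
Transfer each piece to the horizontal axis through the centroid using Ī + A·d² with d = y − 1.63197:
  rectangular body: d = -0.73197 in → contributes +5.22146 in⁴
  semicircular cap: d = 0.931973 in → contributes +5.57269 in⁴
Total I = 10.7941 in⁴.
Radius of gyration: k = √(I/A) = √(10.7941 / 11.5694) = 0.965916 in.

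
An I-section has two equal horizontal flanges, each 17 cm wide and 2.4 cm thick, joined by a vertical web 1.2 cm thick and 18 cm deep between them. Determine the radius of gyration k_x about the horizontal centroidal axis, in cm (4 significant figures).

Break the section into simple shapes (no overlaps), measuring from the bottom-left corner of the bounding box.
Bottom flange: 17 × 2.4, A = 40.8 cm², y = 1.2 cm, Ī = 19.584 cm⁴.
Web: 1.2 × 18, A = 21.6 cm², y = 11.4 cm, Ī = 583.2 cm⁴.
Top flange: 17 × 2.4, A = 40.8 cm², y = 21.6 cm, Ī = 19.584 cm⁴.
By symmetry the centroid is at mid-height, ȳ = 11.4 cm.
Transfer each piece to the horizontal centroidal axis using Ī + A·d² with d = y − 11.4:
  bottom flange: d = -10.2 cm → contributes +4264.42 cm⁴
  web: d = 0 cm → contributes +583.2 cm⁴
  top flange: d = 10.2 cm → contributes +4264.42 cm⁴
Total I = 9112.03 cm⁴.
Radius of gyration: k = √(I/A) = √(9112.03 / 103.2) = 9.39654 cm.

k_x ≈ 9.397 cm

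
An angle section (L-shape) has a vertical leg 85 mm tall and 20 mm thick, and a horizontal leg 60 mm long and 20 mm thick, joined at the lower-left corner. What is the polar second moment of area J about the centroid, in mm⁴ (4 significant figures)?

J ≈ 2.278 × 10⁶ mm⁴

Break the section into simple shapes (no overlaps), measuring from the bottom-left corner of the bounding box.
Vertical leg: 20 × 85, A = 1 700 mm², y = 42.5 mm, Ī = 1 023 542 mm⁴.
Horizontal leg (remainder): 40 × 20, A = 800 mm², y = 10 mm, Ī = 26666.7 mm⁴.
Centroid: ȳ = ΣA·y / ΣA = 32.1 mm.
Transfer each piece to the centroidal x-axis using Ī + A·d² with d = y − 32.1:
  vertical leg: d = 10.4 mm → contributes +1 207 414 mm⁴
  horizontal leg (remainder): d = -22.1 mm → contributes +417 395 mm⁴
Total I = 1 624 808 mm⁴.
For the y-axis: x̄ = 19.6 mm.
Repeating about the centroidal y-axis gives I_y = 652 933 mm⁴.
Polar second moment: J = I_x + I_y = 2 277 742 mm⁴.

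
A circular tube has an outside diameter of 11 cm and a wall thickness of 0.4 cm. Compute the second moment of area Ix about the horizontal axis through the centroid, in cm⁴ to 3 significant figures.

Ix ≈ 187 cm⁴

Split into non-overlapping primitives; take the origin at the lower-left of the bounding box.
Outer circle: ⌀11, A = 95.033 cm², y = 5.5 cm, Ī = 718.69 cm⁴.
Bore (subtracted): ⌀10.2, A = 81.713 cm², y = 5.5 cm, Ī = 531.34 cm⁴.
By symmetry the centroid is at mid-height, ȳ = 5.5 cm.
All pieces are centred on the horizontal axis through the centroid, so I = ΣĪ (holes subtracted) = 187.35 cm⁴.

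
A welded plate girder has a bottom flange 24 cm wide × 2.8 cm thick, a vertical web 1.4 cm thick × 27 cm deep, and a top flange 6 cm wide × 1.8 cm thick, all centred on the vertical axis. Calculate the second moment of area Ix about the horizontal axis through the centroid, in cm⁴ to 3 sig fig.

Decompose the section into non-overlapping parts with the origin at the bottom-left of its bounding rectangle.
Bottom plate: 24 × 2.8, A = 67.2 cm², y = 1.4 cm, Ī = 43.904 cm⁴.
Web plate: 1.4 × 27, A = 37.8 cm², y = 16.3 cm, Ī = 2296.4 cm⁴.
Top plate: 6 × 1.8, A = 10.8 cm², y = 30.7 cm, Ī = 2.916 cm⁴.
Centroid: ȳ = ΣA·y / ΣA = 8.9964 cm.
Transfer each piece to the horizontal axis through the centroid using Ī + A·d² with d = y − 8.9964:
  bottom plate: d = -7.5964 cm → contributes +3921.7 cm⁴
  web plate: d = 7.3036 cm → contributes +4312.7 cm⁴
  top plate: d = 21.704 cm → contributes +5090.2 cm⁴
Total I = 13 325 cm⁴.

Ix ≈ 1.33 × 10⁴ cm⁴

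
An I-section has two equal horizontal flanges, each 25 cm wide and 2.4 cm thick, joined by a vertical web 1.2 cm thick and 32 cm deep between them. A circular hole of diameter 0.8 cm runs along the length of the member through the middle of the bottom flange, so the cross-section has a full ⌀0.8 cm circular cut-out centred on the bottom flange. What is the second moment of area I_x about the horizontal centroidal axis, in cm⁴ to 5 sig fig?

Split into non-overlapping primitives; take the origin at the lower-left of the bounding box.
Bottom flange: 25 × 2.4, A = 60 cm², y = 1.2 cm, Ī = 28.8 cm⁴.
Web: 1.2 × 32, A = 38.4 cm², y = 18.4 cm, Ī = 3276.8 cm⁴.
Top flange: 25 × 2.4, A = 60 cm², y = 35.6 cm, Ī = 28.8 cm⁴.
Hole (subtracted): ⌀0.8, A = 0.5026548 cm², y = 1.2 cm, Ī = 0.02010619 cm⁴.
Centroid: ȳ = ΣA·y / ΣA = 18.45475 cm.
Transfer each piece to the horizontal centroidal axis using Ī + A·d² with d = y − 18.45475:
  bottom flange: d = -17.25475 cm → contributes +17892.39 cm⁴
  web: d = -0.05475496 cm → contributes +3276.915 cm⁴
  top flange: d = 17.14525 cm → contributes +17666.37 cm⁴
  hole: d = -17.25475 cm → contributes −149.6738 cm⁴
Total I = 38 686 cm⁴.

I_x ≈ 3.8686 × 10⁴ cm⁴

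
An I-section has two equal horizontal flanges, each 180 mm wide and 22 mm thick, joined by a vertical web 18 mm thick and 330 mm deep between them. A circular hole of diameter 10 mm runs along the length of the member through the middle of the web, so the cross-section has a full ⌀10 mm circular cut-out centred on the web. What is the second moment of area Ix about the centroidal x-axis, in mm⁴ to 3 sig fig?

Break the section into simple shapes (no overlaps), measuring from the bottom-left corner of the bounding box.
Bottom flange: 180 × 22, A = 3 960 mm², y = 11 mm, Ī = 159 720 mm⁴.
Web: 18 × 330, A = 5 940 mm², y = 187 mm, Ī = 53 905 500 mm⁴.
Top flange: 180 × 22, A = 3 960 mm², y = 363 mm, Ī = 159 720 mm⁴.
Hole (subtracted): ⌀10, A = 78.54 mm², y = 187 mm, Ī = 490.87 mm⁴.
By symmetry the centroid is at mid-height, ȳ = 187 mm.
Transfer each piece to the centroidal x-axis using Ī + A·d² with d = y − 187:
  bottom flange: d = -176 mm → contributes +122 824 680 mm⁴
  web: d = 0 mm → contributes +53 905 500 mm⁴
  top flange: d = 176 mm → contributes +122 824 680 mm⁴
  hole: d = 0 mm → contributes −490.87 mm⁴
Total I = 299 554 369 mm⁴.

Ix ≈ 3.00 × 10⁸ mm⁴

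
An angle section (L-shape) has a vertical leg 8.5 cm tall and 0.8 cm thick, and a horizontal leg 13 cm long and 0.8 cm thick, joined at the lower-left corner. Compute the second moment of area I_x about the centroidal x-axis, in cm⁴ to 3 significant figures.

Break the section into simple shapes (no overlaps), measuring from the bottom-left corner of the bounding box.
Vertical leg: 0.8 × 8.5, A = 6.8 cm², y = 4.25 cm, Ī = 40.942 cm⁴.
Horizontal leg (remainder): 12.2 × 0.8, A = 9.76 cm², y = 0.4 cm, Ī = 0.52053 cm⁴.
Centroid: ȳ = ΣA·y / ΣA = 1.9809 cm.
Transfer each piece to the centroidal x-axis using Ī + A·d² with d = y − 1.9809:
  vertical leg: d = 2.2691 cm → contributes +75.953 cm⁴
  horizontal leg (remainder): d = -1.5809 cm → contributes +24.914 cm⁴
Total I = 100.87 cm⁴.

I_x ≈ 101 cm⁴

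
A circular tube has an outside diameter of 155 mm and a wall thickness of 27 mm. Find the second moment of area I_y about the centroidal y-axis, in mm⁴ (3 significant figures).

Split into non-overlapping primitives; take the origin at the lower-left of the bounding box.
Outer circle: ⌀155, A = 18 869 mm², x = 77.5 mm, Ī = 28 333 269 mm⁴.
Bore (subtracted): ⌀101, A = 8011.8 mm², x = 77.5 mm, Ī = 5 108 053 mm⁴.
By symmetry the centroid is at mid-width, x̄ = 77.5 mm.
All pieces are centred on the centroidal y-axis, so I = ΣĪ (holes subtracted) = 23 225 216 mm⁴.

I_y ≈ 2.32 × 10⁷ mm⁴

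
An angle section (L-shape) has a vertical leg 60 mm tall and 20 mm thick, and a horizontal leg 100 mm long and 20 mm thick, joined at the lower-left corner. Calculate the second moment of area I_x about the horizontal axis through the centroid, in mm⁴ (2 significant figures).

I_x ≈ 6.9 × 10⁵ mm⁴

Treat the section as a set of non-overlapping primitives; coordinates are from the bounding-box lower-left.
Vertical leg: 20 × 60, A = 1 200 mm², y = 30 mm, Ī = 360 000 mm⁴.
Horizontal leg (remainder): 80 × 20, A = 1 600 mm², y = 10 mm, Ī = 53 333 mm⁴.
Centroid: ȳ = ΣA·y / ΣA = 18.57 mm.
Transfer each piece to the horizontal axis through the centroid using Ī + A·d² with d = y − 18.57:
  vertical leg: d = 11.43 mm → contributes +516 735 mm⁴
  horizontal leg (remainder): d = -8.571 mm → contributes +170 884 mm⁴
Total I = 687 619 mm⁴.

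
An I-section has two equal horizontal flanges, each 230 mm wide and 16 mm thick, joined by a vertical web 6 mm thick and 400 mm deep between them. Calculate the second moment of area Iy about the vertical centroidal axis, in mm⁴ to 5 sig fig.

Iy ≈ 3.2453 × 10⁷ mm⁴

Break the section into simple shapes (no overlaps), measuring from the bottom-left corner of the bounding box.
Bottom flange: 230 × 16, A = 3 680 mm², x = 115 mm, Ī = 16 222 667 mm⁴.
Web: 6 × 400, A = 2 400 mm², x = 115 mm, Ī = 7 200 mm⁴.
Top flange: 230 × 16, A = 3 680 mm², x = 115 mm, Ī = 16 222 667 mm⁴.
By symmetry the centroid is at mid-width, x̄ = 115 mm.
All pieces are centred on the vertical centroidal axis, so I = ΣĪ = 32 452 533 mm⁴.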